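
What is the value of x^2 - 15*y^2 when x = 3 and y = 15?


x^2 - d*y^2
= 3^2 - 15*15^2
= 9 - 3375
= -3366

-3366


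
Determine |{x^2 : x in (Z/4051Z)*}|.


For prime p, the number of non-zero quadratic residues is (p-1)/2.
= (4051-1)/2
= 2025

2025


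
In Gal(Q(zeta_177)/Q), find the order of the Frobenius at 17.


The Frobenius at p in Gal(Q(zeta_n)/Q) = (Z/nZ)* is the class of p, so its order is ord_177(17), the smallest k >= 1 with 17^k = 1 mod 177.
n = 177 = 3 * 59, phi(177) = 116; the order divides phi(n).
Divisors of 116: 1, 2, 4, 29, 58, 116
Repeated squaring mod 177: 17^1 = 17, 17^2 = 112, 17^4 = 154, 17^8 = 175, 17^16 = 4, 17^32 = 16, 17^64 = 79
Test divisors in increasing order:
  k=1: 17^1 = 17 mod 177
  k=2: 17^2 = 112 mod 177
  k=4: 17^4 = 154 mod 177
  k=29: 17^29 = 4 * 175 * 154 * 17 = 119 mod 177
  k=58: 17^58 = 16 * 4 * 175 * 112 = 1 mod 177  <- first divisor giving 1
Order = 58

58


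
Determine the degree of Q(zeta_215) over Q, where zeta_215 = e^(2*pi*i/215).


The degree equals Euler's totient phi(215).
215 = 5 * 43
phi(215) = 168

168


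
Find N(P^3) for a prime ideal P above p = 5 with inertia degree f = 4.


N(P^a) = p^(a*f)
= 5^(3*4)
= 5^12
= 244140625

244140625


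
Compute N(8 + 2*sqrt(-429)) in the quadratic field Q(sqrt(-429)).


N(a + b*sqrt(d)) = a^2 - d*b^2
= (8)^2 - (-429)*(2)^2
= 64 + 1716
= 1780

1780


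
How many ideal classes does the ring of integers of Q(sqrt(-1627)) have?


K = Q(sqrt(-1627)). d mod 4 = 1, so D = disc(K) = d = -1627
h(K) equals the number of primitive reduced positive-definite forms (a, b, c) = a*x^2 + b*x*y + c*y^2 with b^2 - 4ac = D,
where reduced means |b| <= a <= c, with b >= 0 whenever |b| = a or a = c, and primitive means gcd(a, b, c) = 1.
Reduced forces 3a^2 <= |D| = 1627, so 1 <= a <= 23; b must have the parity of D, and c = (b^2 - D)/(4a) must be an integer >= a.
Enumerate a = 1..23, b in [-a, a]:
  a=1: (1, 1, 407)  [1]
  a=2..6: none
  a=7: (7, -5, 59), (7, 5, 59)  [2]
  a=8..10: none
  a=11: (11, -1, 37), (11, 1, 37)  [2]
  a=12..18: none
  a=19: (19, -11, 23), (19, 11, 23)  [2]
  a=20..23: none
Total reduced forms: 1 + 2 + 2 + 2 = 7
h = 7

7


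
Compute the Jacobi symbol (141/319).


Compute (141/319) via quadratic reciprocity:
  reciprocity: (141/319) -> +(319/141)
  reduce: (37/141)
  reciprocity: (37/141) -> +(141/37)
  reduce: (30/37)
  pull out 2: (2/37) = -1  (since 37 mod 8 = 5)
  reciprocity: (15/37) -> +(37/15)
  reduce: (7/15)
  reciprocity: (7/15) -> -(15/7)
  reduce: (1/7)
  (1/7) = 1
Product of signs = 1

1


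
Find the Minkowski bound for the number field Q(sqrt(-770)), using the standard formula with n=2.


d = -770, d mod 4 = 2, so disc(K) = 4d = -3080; |disc(K)| = 3080
Imaginary quadratic field, so n = 2, s = r2 = 1, r1 = 0
M = (n!/n^n) * (4/pi)^s * sqrt(|disc(K)|) = (2!/2^2) * (4/pi)^1 * sqrt(3080)
= 0.5 * 1.273240 * 55.497748
= 35.3310

35.3310


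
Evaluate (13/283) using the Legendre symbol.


p = 283 is prime, so compute (13/283) with the reciprocity algorithm (Jacobi-symbol steps: pull out 2s via (2/n), flip via reciprocity, reduce):
  reciprocity: (13/283) -> +(283/13)
  reduce: (10/13)
  pull out 2: (2/13) = -1  (since 13 mod 8 = 5)
  reciprocity: (5/13) -> +(13/5)
  reduce: (3/5)
  reciprocity: (3/5) -> +(5/3)
  reduce: (2/3)
  pull out 2: (2/3) = -1  (since 3 mod 8 = 3)
  (1/3) = 1
Product of signs = 1
(13/283) = 1

1


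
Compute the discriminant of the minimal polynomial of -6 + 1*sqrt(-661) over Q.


The element -6 + 1*sqrt(-661) has minimal polynomial:
x^2 + 12*x + 697
Discriminant = (12)^2 - 4*(697)
= 144 - 2788
= -2644

-2644


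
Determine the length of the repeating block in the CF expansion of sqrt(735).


Run the CF algorithm for sqrt(735).
a_0 = floor(sqrt(735)) = 27; set m_0=0, q_0=1.
Recurrence: m' = q*a - m,  q' = (d - m'^2)/q,  a' = floor((a_0 + m')/q').
  step 1: m=27, q=6, a=9
  step 2: m=27, q=1, a=54
a_2 = 2*a_0 = 54, so the period closes here.
sqrt(735) = [27; 9, 54]
Period length = 2

2


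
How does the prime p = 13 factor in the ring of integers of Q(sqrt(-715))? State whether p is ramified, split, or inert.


K = Q(sqrt(-715)). Since d mod 4 = 1, disc(K) = -715.
Check p | disc: -715 mod 13 = 0.
p divides disc, so p ramifies: (p) = P^2 with e=2, f=1, g=1.
Therefore p is ramified.

ramified


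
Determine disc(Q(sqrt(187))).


For K = Q(sqrt(d)) with d squarefree: disc(K) = d if d = 1 mod 4, and disc(K) = 4d if d = 2 or 3 mod 4.
Here d = 187, and d mod 4 = 3.
d = 3 mod 4, not 1 (O_K = Z[sqrt(d)]), so disc(K) = 4d = 4 * (187) = 748

748


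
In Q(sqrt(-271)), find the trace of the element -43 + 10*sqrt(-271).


Tr(a + b*sqrt(d)) = (a + b*sqrt(d)) + (a - b*sqrt(d)) = 2a
= 2 * (-43)
= -86

-86


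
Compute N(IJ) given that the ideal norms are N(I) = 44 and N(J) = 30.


N(IJ) = N(I) * N(J)
= 44 * 30
= 1320

1320


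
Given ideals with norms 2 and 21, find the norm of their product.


N(IJ) = N(I) * N(J)
= 2 * 21
= 42

42


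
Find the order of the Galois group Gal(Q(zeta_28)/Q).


|Gal(Q(zeta_28)/Q)| = phi(28)
= 12

12


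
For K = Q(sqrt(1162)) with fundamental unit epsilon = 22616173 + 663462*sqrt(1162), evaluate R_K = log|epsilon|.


epsilon = 22616173 + 663462*sqrt(1162)
= 4.5232e+07
R = ln(4.5232e+07)
= 17.6273

17.6273


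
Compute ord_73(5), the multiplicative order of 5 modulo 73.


We want ord_73(5), the smallest k >= 1 with 5^k = 1 mod 73.
n = 73 = 73, phi(73) = 72; the order divides phi(n).
Divisors of 72: 1, 2, 3, 4, 6, 8, 9, 12, 18, 24, 36, 72
Repeated squaring mod 73: 5^1 = 5, 5^2 = 25, 5^4 = 41, 5^8 = 2, 5^16 = 4, 5^32 = 16, 5^64 = 37
Test divisors in increasing order:
  k=1: 5^1 = 5 mod 73
  k=2: 5^2 = 25 mod 73
  k=3: 5^3 = 25 * 5 = 52 mod 73
  k=4: 5^4 = 41 mod 73
  k=6: 5^6 = 41 * 25 = 3 mod 73
  k=8: 5^8 = 2 mod 73
  k=9: 5^9 = 2 * 5 = 10 mod 73
  k=12: 5^12 = 2 * 41 = 9 mod 73
  k=18: 5^18 = 4 * 25 = 27 mod 73
  k=24: 5^24 = 4 * 2 = 8 mod 73
  k=36: 5^36 = 16 * 41 = 72 mod 73
  k=72: 5^72 = 37 * 2 = 1 mod 73  <- first divisor giving 1
Order = 72

72


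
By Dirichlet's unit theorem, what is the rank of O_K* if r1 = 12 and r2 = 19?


By Dirichlet's unit theorem:
rank = r1 + r2 - 1
= 12 + 19 - 1
= 30

30


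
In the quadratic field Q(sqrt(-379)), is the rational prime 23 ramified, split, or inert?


K = Q(sqrt(-379)). Since d mod 4 = 1, disc(K) = -379.
Check p | disc: -379 mod 23 = 12.
p does not divide disc. Compute Legendre symbol (d/p):
12^((23-1)/2) mod 23 = 1
(d/p) = 1, so p splits: (p) = P*P' with e=1, f=1, g=2.
Therefore p is split.

split


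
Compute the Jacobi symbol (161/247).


Compute (161/247) via quadratic reciprocity:
  reciprocity: (161/247) -> +(247/161)
  reduce: (86/161)
  pull out 2: (2/161) = +1  (since 161 mod 8 = 1)
  reciprocity: (43/161) -> +(161/43)
  reduce: (32/43)
  pull out 2: (2/43) = -1  (since 43 mod 8 = 3)
  pull out 2: (2/43) = -1  (since 43 mod 8 = 3)
  pull out 2: (2/43) = -1  (since 43 mod 8 = 3)
  pull out 2: (2/43) = -1  (since 43 mod 8 = 3)
  pull out 2: (2/43) = -1  (since 43 mod 8 = 3)
  (1/43) = 1
Product of signs = -1

-1


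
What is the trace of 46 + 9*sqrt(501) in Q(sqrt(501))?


Tr(a + b*sqrt(d)) = (a + b*sqrt(d)) + (a - b*sqrt(d)) = 2a
= 2 * (46)
= 92

92


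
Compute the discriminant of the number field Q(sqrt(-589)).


For K = Q(sqrt(d)) with d squarefree: disc(K) = d if d = 1 mod 4, and disc(K) = 4d if d = 2 or 3 mod 4.
Here d = -589, and d mod 4 = 3.
d = 3 mod 4, not 1 (O_K = Z[sqrt(d)]), so disc(K) = 4d = 4 * (-589) = -2356

-2356


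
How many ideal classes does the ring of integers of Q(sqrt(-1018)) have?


K = Q(sqrt(-1018)). d mod 4 = 2, so D = disc(K) = 4d = -4072
h(K) equals the number of primitive reduced positive-definite forms (a, b, c) = a*x^2 + b*x*y + c*y^2 with b^2 - 4ac = D,
where reduced means |b| <= a <= c, with b >= 0 whenever |b| = a or a = c, and primitive means gcd(a, b, c) = 1.
Reduced forces 3a^2 <= |D| = 4072, so 1 <= a <= 36; b must have the parity of D, and c = (b^2 - D)/(4a) must be an integer >= a.
Enumerate a = 1..36, b in [-a, a]:
  a=1: (1, 0, 1018)  [1]
  a=2: (2, 0, 509)  [1]
  a=3..6: none
  a=7: (7, -4, 146), (7, 4, 146)  [2]
  a=8..10: none
  a=11: (11, -8, 94), (11, 8, 94)  [2]
  a=12: none
  a=13: (13, -6, 79), (13, 6, 79)  [2]
  a=14: (14, -4, 73), (14, 4, 73)  [2]
  a=15..16: none
  a=17: (17, -12, 62), (17, 12, 62)  [2]
  a=18..21: none
  a=22: (22, -8, 47), (22, 8, 47)  [2]
  a=23..25: none
  a=26: (26, -20, 43), (26, 20, 43)  [2]
  a=27..30: none
  a=31: (31, -12, 34), (31, 12, 34)  [2]
  a=32..36: none
Total reduced forms: 1 + 1 + 2 + 2 + 2 + 2 + 2 + 2 + 2 + 2 = 18
h = 18

18


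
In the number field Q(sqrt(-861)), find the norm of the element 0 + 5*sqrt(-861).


N(a + b*sqrt(d)) = a^2 - d*b^2
= (0)^2 - (-861)*(5)^2
= 0 + 21525
= 21525

21525


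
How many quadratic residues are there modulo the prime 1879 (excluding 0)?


For prime p, the number of non-zero quadratic residues is (p-1)/2.
= (1879-1)/2
= 939

939


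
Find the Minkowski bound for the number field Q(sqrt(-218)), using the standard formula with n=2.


d = -218, d mod 4 = 2, so disc(K) = 4d = -872; |disc(K)| = 872
Imaginary quadratic field, so n = 2, s = r2 = 1, r1 = 0
M = (n!/n^n) * (4/pi)^s * sqrt(|disc(K)|) = (2!/2^2) * (4/pi)^1 * sqrt(872)
= 0.5 * 1.273240 * 29.529646
= 18.7992

18.7992


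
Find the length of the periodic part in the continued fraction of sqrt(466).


Run the CF algorithm for sqrt(466).
a_0 = floor(sqrt(466)) = 21; set m_0=0, q_0=1.
Recurrence: m' = q*a - m,  q' = (d - m'^2)/q,  a' = floor((a_0 + m')/q').
  step 1: m=21, q=25, a=1
  step 2: m=4, q=18, a=1
  step 3: m=14, q=15, a=2
  step 4: m=16, q=14, a=2
  step 5: m=12, q=23, a=1
  step 6: m=11, q=15, a=2
  step 7: m=19, q=7, a=5
  step 8: m=16, q=30, a=1
  step 9: m=14, q=9, a=3
  step 10: m=13, q=33, a=1
  step 11: m=20, q=2, a=20
  step 12: m=20, q=33, a=1
  step 13: m=13, q=9, a=3
  step 14: m=14, q=30, a=1
  step 15: m=16, q=7, a=5
  step 16: m=19, q=15, a=2
  step 17: m=11, q=23, a=1
  step 18: m=12, q=14, a=2
  step 19: m=16, q=15, a=2
  step 20: m=14, q=18, a=1
  step 21: m=4, q=25, a=1
  step 22: m=21, q=1, a=42
a_22 = 2*a_0 = 42, so the period closes here.
sqrt(466) = [21; 1, 1, 2, 2, 1, 2, 5, 1, 3, 1, 20, 1, 3, 1, 5, 2, 1, 2, 2, 1, 1, 42]
Period length = 22

22


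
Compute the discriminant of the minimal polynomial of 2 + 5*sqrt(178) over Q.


The element 2 + 5*sqrt(178) has minimal polynomial:
x^2 - 4*x - 4446
Discriminant = (-4)^2 - 4*(-4446)
= 16 + 17784
= 17800

17800


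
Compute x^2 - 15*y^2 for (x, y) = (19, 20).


x^2 - d*y^2
= 19^2 - 15*20^2
= 361 - 6000
= -5639

-5639


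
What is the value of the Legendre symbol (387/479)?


p = 479 is prime, so compute (387/479) with the reciprocity algorithm (Jacobi-symbol steps: pull out 2s via (2/n), flip via reciprocity, reduce):
  reciprocity: (387/479) -> -(479/387)
  reduce: (92/387)
  pull out 2: (2/387) = -1  (since 387 mod 8 = 3)
  pull out 2: (2/387) = -1  (since 387 mod 8 = 3)
  reciprocity: (23/387) -> -(387/23)
  reduce: (19/23)
  reciprocity: (19/23) -> -(23/19)
  reduce: (4/19)
  pull out 2: (2/19) = -1  (since 19 mod 8 = 3)
  pull out 2: (2/19) = -1  (since 19 mod 8 = 3)
  (1/19) = 1
Product of signs = -1
(387/479) = -1

-1


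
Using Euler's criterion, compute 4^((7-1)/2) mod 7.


p = 7 is prime and the exponent is (p-1)/2 = 3, so by Euler's criterion 4^3 = (4/7) = +1 or -1 mod 7.
Compute by square-and-multiply:
  3 = 2 + 1 (binary 11)
  Repeated squaring mod 7: 4^1 = 4, 4^2 = 2
  4^3 = 4^2 * 4^1 = 2 * 4 mod 7
    2 * 4 = 8 = 1 mod 7
  4^3 = 1 mod 7
Result 1: 4 is a quadratic residue mod 7.
4^3 mod 7 = 1

1


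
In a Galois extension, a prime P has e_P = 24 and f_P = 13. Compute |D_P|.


|D_P| = e * f
= 24 * 13
= 312

312


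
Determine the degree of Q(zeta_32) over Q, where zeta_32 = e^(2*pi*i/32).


The degree equals Euler's totient phi(32).
32 = 2^5
phi(32) = 16

16


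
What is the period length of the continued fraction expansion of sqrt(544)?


Run the CF algorithm for sqrt(544).
a_0 = floor(sqrt(544)) = 23; set m_0=0, q_0=1.
Recurrence: m' = q*a - m,  q' = (d - m'^2)/q,  a' = floor((a_0 + m')/q').
  step 1: m=23, q=15, a=3
  step 2: m=22, q=4, a=11
  step 3: m=22, q=15, a=3
  step 4: m=23, q=1, a=46
a_4 = 2*a_0 = 46, so the period closes here.
sqrt(544) = [23; 3, 11, 3, 46]
Period length = 4

4


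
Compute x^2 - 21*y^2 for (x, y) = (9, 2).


x^2 - d*y^2
= 9^2 - 21*2^2
= 81 - 84
= -3

-3


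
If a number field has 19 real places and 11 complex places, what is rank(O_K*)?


By Dirichlet's unit theorem:
rank = r1 + r2 - 1
= 19 + 11 - 1
= 29

29


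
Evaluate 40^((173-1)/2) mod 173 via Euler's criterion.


p = 173 is prime and the exponent is (p-1)/2 = 86, so by Euler's criterion 40^86 = (40/173) = +1 or -1 mod 173.
Compute by square-and-multiply:
  86 = 64 + 16 + 4 + 2 (binary 1010110)
  Repeated squaring mod 173: 40^1 = 40, 40^2 = 43, 40^4 = 119, 40^8 = 148, 40^16 = 106, 40^32 = 164, 40^64 = 81
  40^86 = 40^64 * 40^16 * 40^4 * 40^2 = 81 * 106 * 119 * 43 mod 173
    81 * 106 = 8586 = 109 mod 173
    109 * 119 = 12971 = 169 mod 173
    169 * 43 = 7267 = 1 mod 173
  40^86 = 1 mod 173
Result 1: 40 is a quadratic residue mod 173.
40^86 mod 173 = 1

1


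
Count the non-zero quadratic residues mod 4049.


For prime p, the number of non-zero quadratic residues is (p-1)/2.
= (4049-1)/2
= 2024

2024


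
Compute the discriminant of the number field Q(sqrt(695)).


For K = Q(sqrt(d)) with d squarefree: disc(K) = d if d = 1 mod 4, and disc(K) = 4d if d = 2 or 3 mod 4.
Here d = 695, and d mod 4 = 3.
d = 3 mod 4, not 1 (O_K = Z[sqrt(d)]), so disc(K) = 4d = 4 * (695) = 2780

2780


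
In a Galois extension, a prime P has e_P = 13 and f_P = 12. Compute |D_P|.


|D_P| = e * f
= 13 * 12
= 156

156


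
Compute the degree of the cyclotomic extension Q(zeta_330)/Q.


The degree equals Euler's totient phi(330).
330 = 2 * 3 * 5 * 11
phi(330) = 80

80


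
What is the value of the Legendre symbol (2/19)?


p = 19 is prime, so compute (2/19) with the reciprocity algorithm (Jacobi-symbol steps: pull out 2s via (2/n), flip via reciprocity, reduce):
  pull out 2: (2/19) = -1  (since 19 mod 8 = 3)
  (1/19) = 1
Product of signs = -1
(2/19) = -1

-1


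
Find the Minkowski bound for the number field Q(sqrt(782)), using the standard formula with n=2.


d = 782, d mod 4 = 2, so disc(K) = 4d = 3128; |disc(K)| = 3128
Real quadratic field, so n = 2, s = r2 = 0, r1 = 2
M = (n!/n^n) * (4/pi)^s * sqrt(|disc(K)|) = (2!/2^2) * (4/pi)^0 * sqrt(3128)
= 0.5 * 1.000000 * 55.928526
= 27.9643

27.9643


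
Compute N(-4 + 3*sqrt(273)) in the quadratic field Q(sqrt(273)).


N(a + b*sqrt(d)) = a^2 - d*b^2
= (-4)^2 - (273)*(3)^2
= 16 - 2457
= -2441

-2441


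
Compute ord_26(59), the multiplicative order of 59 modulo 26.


We want ord_26(59), the smallest k >= 1 with 59^k = 1 mod 26.
n = 26 = 2 * 13, phi(26) = 12; the order divides phi(n).
Divisors of 12: 1, 2, 3, 4, 6, 12
Repeated squaring mod 26: 59^1 = 7, 59^2 = 23, 59^4 = 9, 59^8 = 3
Test divisors in increasing order:
  k=1: 59^1 = 7 mod 26
  k=2: 59^2 = 23 mod 26
  k=3: 59^3 = 23 * 7 = 5 mod 26
  k=4: 59^4 = 9 mod 26
  k=6: 59^6 = 9 * 23 = 25 mod 26
  k=12: 59^12 = 3 * 9 = 1 mod 26  <- first divisor giving 1
Order = 12

12


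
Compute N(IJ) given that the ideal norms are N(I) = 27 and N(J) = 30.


N(IJ) = N(I) * N(J)
= 27 * 30
= 810

810


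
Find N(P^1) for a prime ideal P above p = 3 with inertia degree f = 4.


N(P^a) = p^(a*f)
= 3^(1*4)
= 3^4
= 81

81


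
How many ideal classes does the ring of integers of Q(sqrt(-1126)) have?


K = Q(sqrt(-1126)). d mod 4 = 2, so D = disc(K) = 4d = -4504
h(K) equals the number of primitive reduced positive-definite forms (a, b, c) = a*x^2 + b*x*y + c*y^2 with b^2 - 4ac = D,
where reduced means |b| <= a <= c, with b >= 0 whenever |b| = a or a = c, and primitive means gcd(a, b, c) = 1.
Reduced forces 3a^2 <= |D| = 4504, so 1 <= a <= 38; b must have the parity of D, and c = (b^2 - D)/(4a) must be an integer >= a.
Enumerate a = 1..38, b in [-a, a]:
  a=1: (1, 0, 1126)  [1]
  a=2: (2, 0, 563)  [1]
  a=3..4: none
  a=5: (5, -4, 226), (5, 4, 226)  [2]
  a=6: none
  a=7: (7, -2, 161), (7, 2, 161)  [2]
  a=8..9: none
  a=10: (10, -4, 113), (10, 4, 113)  [2]
  a=11..13: none
  a=14: (14, -12, 83), (14, 12, 83)  [2]
  a=15..16: none
  a=17: (17, -16, 70), (17, 16, 70)  [2]
  a=18..22: none
  a=23: (23, -2, 49), (23, 2, 49)  [2]
  a=24: none
  a=25: (25, -14, 47), (25, 14, 47)  [2]
  a=26..28: none
  a=29: (29, -22, 43), (29, 22, 43)  [2]
  a=30..33: none
  a=34: (34, -16, 35), (34, 16, 35)  [2]
  a=35: (35, -26, 37), (35, 26, 37)  [2]
  a=36..38: none
Total reduced forms: 1 + 1 + 2 + 2 + 2 + 2 + 2 + 2 + 2 + 2 + 2 + 2 = 22
h = 22

22


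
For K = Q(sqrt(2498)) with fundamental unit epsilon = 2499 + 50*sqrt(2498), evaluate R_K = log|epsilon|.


epsilon = 2499 + 50*sqrt(2498)
= 4997.9998
R = ln(4997.9998)
= 8.5168

8.5168


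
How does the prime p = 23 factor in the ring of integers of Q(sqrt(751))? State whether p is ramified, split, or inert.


K = Q(sqrt(751)). Since d mod 4 = 3, disc(K) = 3004.
Check p | disc: 3004 mod 23 = 14.
p does not divide disc. Compute Legendre symbol (d/p):
15^((23-1)/2) mod 23 = -1
(d/p) = -1, so p is inert: (p) stays prime with e=1, f=2, g=1.
Therefore p is inert.

inert


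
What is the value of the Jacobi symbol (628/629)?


Compute (628/629) via quadratic reciprocity:
  pull out 2: (2/629) = -1  (since 629 mod 8 = 5)
  pull out 2: (2/629) = -1  (since 629 mod 8 = 5)
  reciprocity: (157/629) -> +(629/157)
  reduce: (1/157)
  (1/157) = 1
Product of signs = 1

1


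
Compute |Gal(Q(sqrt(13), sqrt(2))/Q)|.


The 2 square roots of distinct primes are multiplicatively independent over Q,
so [K:Q] = 2^2 and Gal(K/Q) is isomorphic to (Z/2Z)^2.
|Gal| = 2^2 = 4

4


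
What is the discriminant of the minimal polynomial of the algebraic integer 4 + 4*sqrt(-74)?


The element 4 + 4*sqrt(-74) has minimal polynomial:
x^2 - 8*x + 1200
Discriminant = (-8)^2 - 4*(1200)
= 64 - 4800
= -4736

-4736


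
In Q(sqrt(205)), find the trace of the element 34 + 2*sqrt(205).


Tr(a + b*sqrt(d)) = (a + b*sqrt(d)) + (a - b*sqrt(d)) = 2a
= 2 * (34)
= 68

68


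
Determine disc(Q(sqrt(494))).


For K = Q(sqrt(d)) with d squarefree: disc(K) = d if d = 1 mod 4, and disc(K) = 4d if d = 2 or 3 mod 4.
Here d = 494, and d mod 4 = 2.
d = 2 mod 4, not 1 (O_K = Z[sqrt(d)]), so disc(K) = 4d = 4 * (494) = 1976

1976


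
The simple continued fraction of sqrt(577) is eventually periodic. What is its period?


Run the CF algorithm for sqrt(577).
a_0 = floor(sqrt(577)) = 24; set m_0=0, q_0=1.
Recurrence: m' = q*a - m,  q' = (d - m'^2)/q,  a' = floor((a_0 + m')/q').
  step 1: m=24, q=1, a=48
a_1 = 2*a_0 = 48, so the period closes here.
sqrt(577) = [24; 48]
Period length = 1

1


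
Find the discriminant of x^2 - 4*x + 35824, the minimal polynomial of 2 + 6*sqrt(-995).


The element 2 + 6*sqrt(-995) has minimal polynomial:
x^2 - 4*x + 35824
Discriminant = (-4)^2 - 4*(35824)
= 16 - 143296
= -143280

-143280


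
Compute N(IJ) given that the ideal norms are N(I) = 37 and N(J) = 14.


N(IJ) = N(I) * N(J)
= 37 * 14
= 518

518


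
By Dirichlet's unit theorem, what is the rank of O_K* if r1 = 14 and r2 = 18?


By Dirichlet's unit theorem:
rank = r1 + r2 - 1
= 14 + 18 - 1
= 31

31


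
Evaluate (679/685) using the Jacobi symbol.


Compute (679/685) via quadratic reciprocity:
  reciprocity: (679/685) -> +(685/679)
  reduce: (6/679)
  pull out 2: (2/679) = +1  (since 679 mod 8 = 7)
  reciprocity: (3/679) -> -(679/3)
  reduce: (1/3)
  (1/3) = 1
Product of signs = -1

-1


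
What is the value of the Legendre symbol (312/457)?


p = 457 is prime, so compute (312/457) with the reciprocity algorithm (Jacobi-symbol steps: pull out 2s via (2/n), flip via reciprocity, reduce):
  pull out 2: (2/457) = +1  (since 457 mod 8 = 1)
  pull out 2: (2/457) = +1  (since 457 mod 8 = 1)
  pull out 2: (2/457) = +1  (since 457 mod 8 = 1)
  reciprocity: (39/457) -> +(457/39)
  reduce: (28/39)
  pull out 2: (2/39) = +1  (since 39 mod 8 = 7)
  pull out 2: (2/39) = +1  (since 39 mod 8 = 7)
  reciprocity: (7/39) -> -(39/7)
  reduce: (4/7)
  pull out 2: (2/7) = +1  (since 7 mod 8 = 7)
  pull out 2: (2/7) = +1  (since 7 mod 8 = 7)
  (1/7) = 1
Product of signs = -1
(312/457) = -1

-1


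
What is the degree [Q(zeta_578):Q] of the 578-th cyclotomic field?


The degree equals Euler's totient phi(578).
578 = 2 * 17^2
phi(578) = 272

272


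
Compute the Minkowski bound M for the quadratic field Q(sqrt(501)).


d = 501, d mod 4 = 1, so disc(K) = d = 501; |disc(K)| = 501
Real quadratic field, so n = 2, s = r2 = 0, r1 = 2
M = (n!/n^n) * (4/pi)^s * sqrt(|disc(K)|) = (2!/2^2) * (4/pi)^0 * sqrt(501)
= 0.5 * 1.000000 * 22.383029
= 11.1915

11.1915


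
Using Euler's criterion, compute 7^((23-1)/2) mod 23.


p = 23 is prime and the exponent is (p-1)/2 = 11, so by Euler's criterion 7^11 = (7/23) = +1 or -1 mod 23.
Compute by square-and-multiply:
  11 = 8 + 2 + 1 (binary 1011)
  Repeated squaring mod 23: 7^1 = 7, 7^2 = 3, 7^4 = 9, 7^8 = 12
  7^11 = 7^8 * 7^2 * 7^1 = 12 * 3 * 7 mod 23
    12 * 3 = 36 = 13 mod 23
    13 * 7 = 91 = 22 mod 23
  7^11 = 22 mod 23
Result 22 = p - 1 = -1 mod 23: 7 is a quadratic non-residue mod 23. As a residue in [0, p-1] the value is 22.
7^11 mod 23 = 22

22


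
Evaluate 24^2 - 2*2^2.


x^2 - d*y^2
= 24^2 - 2*2^2
= 576 - 8
= 568

568


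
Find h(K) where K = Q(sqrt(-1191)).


K = Q(sqrt(-1191)). d mod 4 = 1, so D = disc(K) = d = -1191
h(K) equals the number of primitive reduced positive-definite forms (a, b, c) = a*x^2 + b*x*y + c*y^2 with b^2 - 4ac = D,
where reduced means |b| <= a <= c, with b >= 0 whenever |b| = a or a = c, and primitive means gcd(a, b, c) = 1.
Reduced forces 3a^2 <= |D| = 1191, so 1 <= a <= 19; b must have the parity of D, and c = (b^2 - D)/(4a) must be an integer >= a.
Enumerate a = 1..19, b in [-a, a]:
  a=1: (1, 1, 298)  [1]
  a=2: (2, -1, 149), (2, 1, 149)  [2]
  a=3: (3, 3, 100)  [1]
  a=4: (4, -3, 75), (4, 3, 75)  [2]
  a=5: (5, -3, 60), (5, 3, 60)  [2]
  a=6: (6, -3, 50), (6, 3, 50)  [2]
  a=7: none
  a=8: (8, -5, 38), (8, 5, 38)  [2]
  a=9: none
  a=10: (10, -7, 31), (10, -3, 30), (10, 3, 30), (10, 7, 31)  [4]
  a=11: none
  a=12: (12, -3, 25), (12, 3, 25)  [2]
  a=13..14: none
  a=15: (15, -3, 20), (15, 3, 20)  [2]
  a=16: (16, -5, 19), (16, 5, 19)  [2]
  a=17: (17, -13, 20), (17, 13, 20)  [2]
  a=18..19: none
Total reduced forms: 1 + 2 + 1 + 2 + 2 + 2 + 2 + 4 + 2 + 2 + 2 + 2 = 24
h = 24

24


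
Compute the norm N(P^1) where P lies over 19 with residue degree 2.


N(P^a) = p^(a*f)
= 19^(1*2)
= 19^2
= 361

361


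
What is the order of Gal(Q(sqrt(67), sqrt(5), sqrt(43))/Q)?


The 3 square roots of distinct primes are multiplicatively independent over Q,
so [K:Q] = 2^3 and Gal(K/Q) is isomorphic to (Z/2Z)^3.
|Gal| = 2^3 = 8

8


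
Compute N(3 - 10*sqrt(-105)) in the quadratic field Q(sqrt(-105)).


N(a + b*sqrt(d)) = a^2 - d*b^2
= (3)^2 - (-105)*(-10)^2
= 9 + 10500
= 10509

10509


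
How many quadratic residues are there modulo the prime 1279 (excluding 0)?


For prime p, the number of non-zero quadratic residues is (p-1)/2.
= (1279-1)/2
= 639

639


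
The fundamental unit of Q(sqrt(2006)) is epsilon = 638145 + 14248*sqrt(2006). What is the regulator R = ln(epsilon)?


epsilon = 638145 + 14248*sqrt(2006)
= 1.2763e+06
R = ln(1.2763e+06)
= 14.0595

14.0595


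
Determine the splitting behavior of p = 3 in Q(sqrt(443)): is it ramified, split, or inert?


K = Q(sqrt(443)). Since d mod 4 = 3, disc(K) = 1772.
Check p | disc: 1772 mod 3 = 2.
p does not divide disc. Compute Legendre symbol (d/p):
2^((3-1)/2) mod 3 = -1
(d/p) = -1, so p is inert: (p) stays prime with e=1, f=2, g=1.
Therefore p is inert.

inert


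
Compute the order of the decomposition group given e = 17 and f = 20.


|D_P| = e * f
= 17 * 20
= 340

340


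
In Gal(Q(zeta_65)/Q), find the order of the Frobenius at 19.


The Frobenius at p in Gal(Q(zeta_n)/Q) = (Z/nZ)* is the class of p, so its order is ord_65(19), the smallest k >= 1 with 19^k = 1 mod 65.
n = 65 = 5 * 13, phi(65) = 48; the order divides phi(n).
Divisors of 48: 1, 2, 3, 4, 6, 8, 12, 16, 24, 48
Repeated squaring mod 65: 19^1 = 19, 19^2 = 36, 19^4 = 61, 19^8 = 16, 19^16 = 61, 19^32 = 16
Test divisors in increasing order:
  k=1: 19^1 = 19 mod 65
  k=2: 19^2 = 36 mod 65
  k=3: 19^3 = 36 * 19 = 34 mod 65
  k=4: 19^4 = 61 mod 65
  k=6: 19^6 = 61 * 36 = 51 mod 65
  k=8: 19^8 = 16 mod 65
  k=12: 19^12 = 16 * 61 = 1 mod 65  <- first divisor giving 1
Order = 12

12


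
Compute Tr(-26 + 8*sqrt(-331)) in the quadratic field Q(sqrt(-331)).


Tr(a + b*sqrt(d)) = (a + b*sqrt(d)) + (a - b*sqrt(d)) = 2a
= 2 * (-26)
= -52

-52


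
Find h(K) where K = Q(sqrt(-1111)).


K = Q(sqrt(-1111)). d mod 4 = 1, so D = disc(K) = d = -1111
h(K) equals the number of primitive reduced positive-definite forms (a, b, c) = a*x^2 + b*x*y + c*y^2 with b^2 - 4ac = D,
where reduced means |b| <= a <= c, with b >= 0 whenever |b| = a or a = c, and primitive means gcd(a, b, c) = 1.
Reduced forces 3a^2 <= |D| = 1111, so 1 <= a <= 19; b must have the parity of D, and c = (b^2 - D)/(4a) must be an integer >= a.
Enumerate a = 1..19, b in [-a, a]:
  a=1: (1, 1, 278)  [1]
  a=2: (2, -1, 139), (2, 1, 139)  [2]
  a=3: none
  a=4: (4, -3, 70), (4, 3, 70)  [2]
  a=5: (5, -3, 56), (5, 3, 56)  [2]
  a=6: none
  a=7: (7, -3, 40), (7, 3, 40)  [2]
  a=8: (8, -3, 35), (8, 3, 35)  [2]
  a=9: none
  a=10: (10, -7, 29), (10, -3, 28), (10, 3, 28), (10, 7, 29)  [4]
  a=11: (11, 11, 28)  [1]
  a=12..13: none
  a=14: (14, -11, 22), (14, -3, 20), (14, 3, 20), (14, 11, 22)  [4]
  a=15: none
  a=16: (16, -13, 20), (16, 13, 20)  [2]
  a=17..19: none
Total reduced forms: 1 + 2 + 2 + 2 + 2 + 2 + 4 + 1 + 4 + 2 = 22
h = 22

22


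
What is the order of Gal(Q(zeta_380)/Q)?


|Gal(Q(zeta_380)/Q)| = phi(380)
= 144

144


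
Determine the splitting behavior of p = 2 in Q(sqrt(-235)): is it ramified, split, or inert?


K = Q(sqrt(-235)). Since d mod 4 = 1, disc(K) = -235.
Check p | disc: -235 mod 2 = 1.
p=2 does not divide disc (d is 1 mod 4). 2 splits iff d = 1 mod 8.
d mod 8 = 5, so (d/2) = -1.
(d/p) = -1, so p is inert: (p) stays prime with e=1, f=2, g=1.
Therefore p is inert.

inert


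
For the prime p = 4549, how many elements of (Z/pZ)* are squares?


For prime p, the number of non-zero quadratic residues is (p-1)/2.
= (4549-1)/2
= 2274

2274


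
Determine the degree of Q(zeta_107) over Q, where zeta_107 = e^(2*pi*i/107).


The degree equals Euler's totient phi(107).
107 = 107
phi(107) = 106

106


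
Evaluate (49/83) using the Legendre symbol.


p = 83 is prime, so compute (49/83) with the reciprocity algorithm (Jacobi-symbol steps: pull out 2s via (2/n), flip via reciprocity, reduce):
  reciprocity: (49/83) -> +(83/49)
  reduce: (34/49)
  pull out 2: (2/49) = +1  (since 49 mod 8 = 1)
  reciprocity: (17/49) -> +(49/17)
  reduce: (15/17)
  reciprocity: (15/17) -> +(17/15)
  reduce: (2/15)
  pull out 2: (2/15) = +1  (since 15 mod 8 = 7)
  (1/15) = 1
Product of signs = 1
(49/83) = 1

1


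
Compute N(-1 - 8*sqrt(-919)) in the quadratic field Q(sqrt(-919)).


N(a + b*sqrt(d)) = a^2 - d*b^2
= (-1)^2 - (-919)*(-8)^2
= 1 + 58816
= 58817

58817


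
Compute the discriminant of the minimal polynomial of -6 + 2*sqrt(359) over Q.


The element -6 + 2*sqrt(359) has minimal polynomial:
x^2 + 12*x - 1400
Discriminant = (12)^2 - 4*(-1400)
= 144 + 5600
= 5744

5744


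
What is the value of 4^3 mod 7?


p = 7 is prime and the exponent is (p-1)/2 = 3, so by Euler's criterion 4^3 = (4/7) = +1 or -1 mod 7.
Compute by square-and-multiply:
  3 = 2 + 1 (binary 11)
  Repeated squaring mod 7: 4^1 = 4, 4^2 = 2
  4^3 = 4^2 * 4^1 = 2 * 4 mod 7
    2 * 4 = 8 = 1 mod 7
  4^3 = 1 mod 7
Result 1: 4 is a quadratic residue mod 7.
4^3 mod 7 = 1

1


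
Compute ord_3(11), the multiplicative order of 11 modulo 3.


We want ord_3(11), the smallest k >= 1 with 11^k = 1 mod 3.
n = 3 = 3, phi(3) = 2; the order divides phi(n).
Divisors of 2: 1, 2
Repeated squaring mod 3: 11^1 = 2, 11^2 = 1
Test divisors in increasing order:
  k=1: 11^1 = 2 mod 3
  k=2: 11^2 = 1 mod 3  <- first divisor giving 1
Order = 2

2


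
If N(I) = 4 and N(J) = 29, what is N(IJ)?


N(IJ) = N(I) * N(J)
= 4 * 29
= 116

116


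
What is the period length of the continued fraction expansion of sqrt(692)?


Run the CF algorithm for sqrt(692).
a_0 = floor(sqrt(692)) = 26; set m_0=0, q_0=1.
Recurrence: m' = q*a - m,  q' = (d - m'^2)/q,  a' = floor((a_0 + m')/q').
  step 1: m=26, q=16, a=3
  step 2: m=22, q=13, a=3
  step 3: m=17, q=31, a=1
  step 4: m=14, q=16, a=2
  step 5: m=18, q=23, a=1
  step 6: m=5, q=29, a=1
  step 7: m=24, q=4, a=12
  step 8: m=24, q=29, a=1
  step 9: m=5, q=23, a=1
  step 10: m=18, q=16, a=2
  step 11: m=14, q=31, a=1
  step 12: m=17, q=13, a=3
  step 13: m=22, q=16, a=3
  step 14: m=26, q=1, a=52
a_14 = 2*a_0 = 52, so the period closes here.
sqrt(692) = [26; 3, 3, 1, 2, 1, 1, 12, 1, 1, 2, 1, 3, 3, 52]
Period length = 14

14


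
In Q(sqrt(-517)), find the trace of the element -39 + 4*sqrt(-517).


Tr(a + b*sqrt(d)) = (a + b*sqrt(d)) + (a - b*sqrt(d)) = 2a
= 2 * (-39)
= -78

-78


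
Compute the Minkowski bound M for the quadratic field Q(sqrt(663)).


d = 663, d mod 4 = 3, so disc(K) = 4d = 2652; |disc(K)| = 2652
Real quadratic field, so n = 2, s = r2 = 0, r1 = 2
M = (n!/n^n) * (4/pi)^s * sqrt(|disc(K)|) = (2!/2^2) * (4/pi)^0 * sqrt(2652)
= 0.5 * 1.000000 * 51.497573
= 25.7488

25.7488


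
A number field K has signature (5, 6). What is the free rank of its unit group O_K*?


By Dirichlet's unit theorem:
rank = r1 + r2 - 1
= 5 + 6 - 1
= 10

10


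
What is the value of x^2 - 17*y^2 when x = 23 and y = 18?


x^2 - d*y^2
= 23^2 - 17*18^2
= 529 - 5508
= -4979

-4979


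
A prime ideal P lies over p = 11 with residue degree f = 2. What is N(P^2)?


N(P^a) = p^(a*f)
= 11^(2*2)
= 11^4
= 14641

14641


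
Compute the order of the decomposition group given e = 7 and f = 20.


|D_P| = e * f
= 7 * 20
= 140

140


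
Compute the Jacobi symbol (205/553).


Compute (205/553) via quadratic reciprocity:
  reciprocity: (205/553) -> +(553/205)
  reduce: (143/205)
  reciprocity: (143/205) -> +(205/143)
  reduce: (62/143)
  pull out 2: (2/143) = +1  (since 143 mod 8 = 7)
  reciprocity: (31/143) -> -(143/31)
  reduce: (19/31)
  reciprocity: (19/31) -> -(31/19)
  reduce: (12/19)
  pull out 2: (2/19) = -1  (since 19 mod 8 = 3)
  pull out 2: (2/19) = -1  (since 19 mod 8 = 3)
  reciprocity: (3/19) -> -(19/3)
  reduce: (1/3)
  (1/3) = 1
Product of signs = -1

-1


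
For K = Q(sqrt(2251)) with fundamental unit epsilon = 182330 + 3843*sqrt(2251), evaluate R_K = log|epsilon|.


epsilon = 182330 + 3843*sqrt(2251)
= 364660.0000
R = ln(364660.0000)
= 12.8067

12.8067


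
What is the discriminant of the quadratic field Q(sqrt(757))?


For K = Q(sqrt(d)) with d squarefree: disc(K) = d if d = 1 mod 4, and disc(K) = 4d if d = 2 or 3 mod 4.
Here d = 757, and d mod 4 = 1.
d = 1 mod 4 (O_K = Z[(1+sqrt(d))/2]), so disc(K) = d = 757

757


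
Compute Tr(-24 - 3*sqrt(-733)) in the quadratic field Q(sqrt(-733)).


Tr(a + b*sqrt(d)) = (a + b*sqrt(d)) + (a - b*sqrt(d)) = 2a
= 2 * (-24)
= -48

-48


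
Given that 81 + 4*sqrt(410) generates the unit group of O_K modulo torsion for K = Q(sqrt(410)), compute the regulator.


epsilon = 81 + 4*sqrt(410)
= 161.9938
R = ln(161.9938)
= 5.0876

5.0876


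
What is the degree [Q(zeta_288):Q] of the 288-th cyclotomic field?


The degree equals Euler's totient phi(288).
288 = 2^5 * 3^2
phi(288) = 96

96


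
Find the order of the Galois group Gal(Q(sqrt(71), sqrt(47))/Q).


The 2 square roots of distinct primes are multiplicatively independent over Q,
so [K:Q] = 2^2 and Gal(K/Q) is isomorphic to (Z/2Z)^2.
|Gal| = 2^2 = 4

4


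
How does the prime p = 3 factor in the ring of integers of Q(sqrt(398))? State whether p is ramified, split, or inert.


K = Q(sqrt(398)). Since d mod 4 = 2, disc(K) = 1592.
Check p | disc: 1592 mod 3 = 2.
p does not divide disc. Compute Legendre symbol (d/p):
2^((3-1)/2) mod 3 = -1
(d/p) = -1, so p is inert: (p) stays prime with e=1, f=2, g=1.
Therefore p is inert.

inert


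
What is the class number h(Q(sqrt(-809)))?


K = Q(sqrt(-809)). d mod 4 = 3, so D = disc(K) = 4d = -3236
h(K) equals the number of primitive reduced positive-definite forms (a, b, c) = a*x^2 + b*x*y + c*y^2 with b^2 - 4ac = D,
where reduced means |b| <= a <= c, with b >= 0 whenever |b| = a or a = c, and primitive means gcd(a, b, c) = 1.
Reduced forces 3a^2 <= |D| = 3236, so 1 <= a <= 32; b must have the parity of D, and c = (b^2 - D)/(4a) must be an integer >= a.
Enumerate a = 1..32, b in [-a, a]:
  a=1: (1, 0, 809)  [1]
  a=2: (2, 2, 405)  [1]
  a=3: (3, -2, 270), (3, 2, 270)  [2]
  a=4: none
  a=5: (5, -2, 162), (5, 2, 162)  [2]
  a=6: (6, -2, 135), (6, 2, 135)  [2]
  a=7..8: none
  a=9: (9, -2, 90), (9, 2, 90)  [2]
  a=10: (10, -2, 81), (10, 2, 81)  [2]
  a=11: (11, -8, 75), (11, 8, 75)  [2]
  a=12: none
  a=13: (13, -12, 65), (13, 12, 65)  [2]
  a=14: none
  a=15: (15, -8, 55), (15, -2, 54), (15, 2, 54), (15, 8, 55)  [4]
  a=16..17: none
  a=18: (18, -2, 45), (18, 2, 45)  [2]
  a=19..21: none
  a=22: (22, -14, 39), (22, 14, 39)  [2]
  a=23..24: none
  a=25: (25, -8, 33), (25, 8, 33)  [2]
  a=26: (26, -14, 33), (26, 14, 33)  [2]
  a=27: (27, -2, 30), (27, 2, 30)  [2]
  a=28..29: none
  a=30: (30, -22, 31), (30, 22, 31)  [2]
  a=31..32: none
Total reduced forms: 1 + 1 + 2 + 2 + 2 + 2 + 2 + 2 + 2 + 4 + 2 + 2 + 2 + 2 + 2 + 2 = 32
h = 32

32


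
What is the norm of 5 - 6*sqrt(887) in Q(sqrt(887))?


N(a + b*sqrt(d)) = a^2 - d*b^2
= (5)^2 - (887)*(-6)^2
= 25 - 31932
= -31907

-31907


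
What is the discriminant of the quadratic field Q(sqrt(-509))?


For K = Q(sqrt(d)) with d squarefree: disc(K) = d if d = 1 mod 4, and disc(K) = 4d if d = 2 or 3 mod 4.
Here d = -509, and d mod 4 = 3.
d = 3 mod 4, not 1 (O_K = Z[sqrt(d)]), so disc(K) = 4d = 4 * (-509) = -2036

-2036


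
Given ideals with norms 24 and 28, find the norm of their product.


N(IJ) = N(I) * N(J)
= 24 * 28
= 672

672


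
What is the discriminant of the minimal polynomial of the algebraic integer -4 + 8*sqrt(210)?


The element -4 + 8*sqrt(210) has minimal polynomial:
x^2 + 8*x - 13424
Discriminant = (8)^2 - 4*(-13424)
= 64 + 53696
= 53760

53760


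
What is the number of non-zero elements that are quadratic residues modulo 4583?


For prime p, the number of non-zero quadratic residues is (p-1)/2.
= (4583-1)/2
= 2291

2291


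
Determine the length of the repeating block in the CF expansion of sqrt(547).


Run the CF algorithm for sqrt(547).
a_0 = floor(sqrt(547)) = 23; set m_0=0, q_0=1.
Recurrence: m' = q*a - m,  q' = (d - m'^2)/q,  a' = floor((a_0 + m')/q').
  step 1: m=23, q=18, a=2
  step 2: m=13, q=21, a=1
  step 3: m=8, q=23, a=1
  step 4: m=15, q=14, a=2
  step 5: m=13, q=27, a=1
  step 6: m=14, q=13, a=2
  step 7: m=12, q=31, a=1
  step 8: m=19, q=6, a=7
  step 9: m=23, q=3, a=15
  step 10: m=22, q=21, a=2
  step 11: m=20, q=7, a=6
  step 12: m=22, q=9, a=5
  step 13: m=23, q=2, a=23
  step 14: m=23, q=9, a=5
  step 15: m=22, q=7, a=6
  step 16: m=20, q=21, a=2
  step 17: m=22, q=3, a=15
  step 18: m=23, q=6, a=7
  step 19: m=19, q=31, a=1
  step 20: m=12, q=13, a=2
  step 21: m=14, q=27, a=1
  step 22: m=13, q=14, a=2
  step 23: m=15, q=23, a=1
  step 24: m=8, q=21, a=1
  step 25: m=13, q=18, a=2
  step 26: m=23, q=1, a=46
a_26 = 2*a_0 = 46, so the period closes here.
sqrt(547) = [23; 2, 1, 1, 2, 1, 2, 1, 7, 15, 2, 6, 5, 23, 5, 6, 2, 15, 7, 1, 2, 1, 2, 1, 1, 2, 46]
Period length = 26

26


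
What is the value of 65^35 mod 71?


p = 71 is prime and the exponent is (p-1)/2 = 35, so by Euler's criterion 65^35 = (65/71) = +1 or -1 mod 71.
Compute by square-and-multiply:
  35 = 32 + 2 + 1 (binary 100011)
  Repeated squaring mod 71: 65^1 = 65, 65^2 = 36, 65^4 = 18, 65^8 = 40, 65^16 = 38, 65^32 = 24
  65^35 = 65^32 * 65^2 * 65^1 = 24 * 36 * 65 mod 71
    24 * 36 = 864 = 12 mod 71
    12 * 65 = 780 = 70 mod 71
  65^35 = 70 mod 71
Result 70 = p - 1 = -1 mod 71: 65 is a quadratic non-residue mod 71. As a residue in [0, p-1] the value is 70.
65^35 mod 71 = 70

70


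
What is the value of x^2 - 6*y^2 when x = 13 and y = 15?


x^2 - d*y^2
= 13^2 - 6*15^2
= 169 - 1350
= -1181

-1181


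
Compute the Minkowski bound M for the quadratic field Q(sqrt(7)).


d = 7, d mod 4 = 3, so disc(K) = 4d = 28; |disc(K)| = 28
Real quadratic field, so n = 2, s = r2 = 0, r1 = 2
M = (n!/n^n) * (4/pi)^s * sqrt(|disc(K)|) = (2!/2^2) * (4/pi)^0 * sqrt(28)
= 0.5 * 1.000000 * 5.291503
= 2.6458

2.6458


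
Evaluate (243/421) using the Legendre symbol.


p = 421 is prime, so compute (243/421) with the reciprocity algorithm (Jacobi-symbol steps: pull out 2s via (2/n), flip via reciprocity, reduce):
  reciprocity: (243/421) -> +(421/243)
  reduce: (178/243)
  pull out 2: (2/243) = -1  (since 243 mod 8 = 3)
  reciprocity: (89/243) -> +(243/89)
  reduce: (65/89)
  reciprocity: (65/89) -> +(89/65)
  reduce: (24/65)
  pull out 2: (2/65) = +1  (since 65 mod 8 = 1)
  pull out 2: (2/65) = +1  (since 65 mod 8 = 1)
  pull out 2: (2/65) = +1  (since 65 mod 8 = 1)
  reciprocity: (3/65) -> +(65/3)
  reduce: (2/3)
  pull out 2: (2/3) = -1  (since 3 mod 8 = 3)
  (1/3) = 1
Product of signs = 1
(243/421) = 1

1


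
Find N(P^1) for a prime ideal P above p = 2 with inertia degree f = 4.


N(P^a) = p^(a*f)
= 2^(1*4)
= 2^4
= 16

16


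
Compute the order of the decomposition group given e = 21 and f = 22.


|D_P| = e * f
= 21 * 22
= 462

462


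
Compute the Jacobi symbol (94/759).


Compute (94/759) via quadratic reciprocity:
  pull out 2: (2/759) = +1  (since 759 mod 8 = 7)
  reciprocity: (47/759) -> -(759/47)
  reduce: (7/47)
  reciprocity: (7/47) -> -(47/7)
  reduce: (5/7)
  reciprocity: (5/7) -> +(7/5)
  reduce: (2/5)
  pull out 2: (2/5) = -1  (since 5 mod 8 = 5)
  (1/5) = 1
Product of signs = -1

-1


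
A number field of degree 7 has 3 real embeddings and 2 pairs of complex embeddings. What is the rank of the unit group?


By Dirichlet's unit theorem:
rank = r1 + r2 - 1
= 3 + 2 - 1
= 4

4


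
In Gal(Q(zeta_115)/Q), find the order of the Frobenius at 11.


The Frobenius at p in Gal(Q(zeta_n)/Q) = (Z/nZ)* is the class of p, so its order is ord_115(11), the smallest k >= 1 with 11^k = 1 mod 115.
n = 115 = 5 * 23, phi(115) = 88; the order divides phi(n).
Divisors of 88: 1, 2, 4, 8, 11, 22, 44, 88
Repeated squaring mod 115: 11^1 = 11, 11^2 = 6, 11^4 = 36, 11^8 = 31, 11^16 = 41, 11^32 = 71, 11^64 = 96
Test divisors in increasing order:
  k=1: 11^1 = 11 mod 115
  k=2: 11^2 = 6 mod 115
  k=4: 11^4 = 36 mod 115
  k=8: 11^8 = 31 mod 115
  k=11: 11^11 = 31 * 6 * 11 = 91 mod 115
  k=22: 11^22 = 41 * 36 * 6 = 1 mod 115  <- first divisor giving 1
Order = 22

22


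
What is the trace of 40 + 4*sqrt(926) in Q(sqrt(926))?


Tr(a + b*sqrt(d)) = (a + b*sqrt(d)) + (a - b*sqrt(d)) = 2a
= 2 * (40)
= 80

80


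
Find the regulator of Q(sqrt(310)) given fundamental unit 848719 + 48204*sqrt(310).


epsilon = 848719 + 48204*sqrt(310)
= 1.6974e+06
R = ln(1.6974e+06)
= 14.3446

14.3446


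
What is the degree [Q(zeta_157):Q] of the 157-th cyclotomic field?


The degree equals Euler's totient phi(157).
157 = 157
phi(157) = 156

156


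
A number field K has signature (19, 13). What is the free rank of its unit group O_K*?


By Dirichlet's unit theorem:
rank = r1 + r2 - 1
= 19 + 13 - 1
= 31

31


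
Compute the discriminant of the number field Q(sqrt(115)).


For K = Q(sqrt(d)) with d squarefree: disc(K) = d if d = 1 mod 4, and disc(K) = 4d if d = 2 or 3 mod 4.
Here d = 115, and d mod 4 = 3.
d = 3 mod 4, not 1 (O_K = Z[sqrt(d)]), so disc(K) = 4d = 4 * (115) = 460

460
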